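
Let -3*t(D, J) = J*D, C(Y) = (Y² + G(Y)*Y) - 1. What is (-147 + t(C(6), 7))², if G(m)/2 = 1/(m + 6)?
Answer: 53361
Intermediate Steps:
G(m) = 2/(6 + m) (G(m) = 2/(m + 6) = 2/(6 + m))
C(Y) = -1 + Y² + 2*Y/(6 + Y) (C(Y) = (Y² + (2/(6 + Y))*Y) - 1 = (Y² + 2*Y/(6 + Y)) - 1 = -1 + Y² + 2*Y/(6 + Y))
t(D, J) = -D*J/3 (t(D, J) = -J*D/3 = -D*J/3)
(-147 + t(C(6), 7))² = (-147 - ⅓*(2*6 + (-1 + 6²)*(6 + 6))/(6 + 6)*7)² = (-147 - ⅓*(12 + (-1 + 36)*12)/12*7)² = (-147 - ⅓*(12 + 35*12)/12*7)² = (-147 - ⅓*(12 + 420)/12*7)² = (-147 - ⅓*(1/12)*432*7)² = (-147 - ⅓*36*7)² = (-147 - 84)² = (-231)² = 53361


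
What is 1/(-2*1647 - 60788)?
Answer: -1/64082 ≈ -1.5605e-5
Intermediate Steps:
1/(-2*1647 - 60788) = 1/(-3294 - 60788) = 1/(-64082) = -1/64082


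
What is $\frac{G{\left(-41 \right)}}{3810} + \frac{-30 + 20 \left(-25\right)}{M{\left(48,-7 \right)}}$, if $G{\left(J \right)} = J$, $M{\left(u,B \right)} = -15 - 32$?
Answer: $\frac{2017373}{179070} \approx 11.266$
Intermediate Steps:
$M{\left(u,B \right)} = -47$
$\frac{G{\left(-41 \right)}}{3810} + \frac{-30 + 20 \left(-25\right)}{M{\left(48,-7 \right)}} = - \frac{41}{3810} + \frac{-30 + 20 \left(-25\right)}{-47} = \left(-41\right) \frac{1}{3810} + \left(-30 - 500\right) \left(- \frac{1}{47}\right) = - \frac{41}{3810} - - \frac{530}{47} = - \frac{41}{3810} + \frac{530}{47} = \frac{2017373}{179070}$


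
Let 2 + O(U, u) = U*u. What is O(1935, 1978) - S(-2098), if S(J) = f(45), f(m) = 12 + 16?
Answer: 3827400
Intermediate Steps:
f(m) = 28
S(J) = 28
O(U, u) = -2 + U*u
O(1935, 1978) - S(-2098) = (-2 + 1935*1978) - 1*28 = (-2 + 3827430) - 28 = 3827428 - 28 = 3827400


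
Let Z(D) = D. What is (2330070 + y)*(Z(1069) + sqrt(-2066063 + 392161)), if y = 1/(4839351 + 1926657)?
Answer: 16853076046539709/6766008 + 15765272260561*I*sqrt(1673902)/6766008 ≈ 2.4908e+9 + 3.0146e+9*I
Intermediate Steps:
y = 1/6766008 ≈ 1.4780e-7
(2330070 + y)*(Z(1069) + sqrt(-2066063 + 392161)) = (2330070 + 1/6766008)*(1069 + sqrt(-2066063 + 392161)) = 15765272260561*(1069 + sqrt(-1673902))/6766008 = 15765272260561*(1069 + I*sqrt(1673902))/6766008 = 16853076046539709/6766008 + 15765272260561*I*sqrt(1673902)/6766008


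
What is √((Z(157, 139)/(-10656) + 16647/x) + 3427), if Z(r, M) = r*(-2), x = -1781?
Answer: √2137103177838889/790764 ≈ 58.461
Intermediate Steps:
Z(r, M) = -2*r
√((Z(157, 139)/(-10656) + 16647/x) + 3427) = √((-2*157/(-10656) + 16647/(-1781)) + 3427) = √((-314*(-1/10656) + 16647*(-1/1781)) + 3427) = √((157/5328 - 16647/1781) + 3427) = √(-88415599/9489168 + 3427) = √(32430963137/9489168) = √2137103177838889/790764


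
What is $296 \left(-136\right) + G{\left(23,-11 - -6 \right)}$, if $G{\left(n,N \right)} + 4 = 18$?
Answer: $-40242$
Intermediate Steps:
$G{\left(n,N \right)} = 14$ ($G{\left(n,N \right)} = -4 + 18 = 14$)
$296 \left(-136\right) + G{\left(23,-11 - -6 \right)} = 296 \left(-136\right) + 14 = -40256 + 14 = -40242$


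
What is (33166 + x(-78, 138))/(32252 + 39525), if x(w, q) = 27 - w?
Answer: 33271/71777 ≈ 0.46353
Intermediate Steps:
(33166 + x(-78, 138))/(32252 + 39525) = (33166 + (27 - 1*(-78)))/(32252 + 39525) = (33166 + (27 + 78))/71777 = (33166 + 105)*(1/71777) = 33271*(1/71777) = 33271/71777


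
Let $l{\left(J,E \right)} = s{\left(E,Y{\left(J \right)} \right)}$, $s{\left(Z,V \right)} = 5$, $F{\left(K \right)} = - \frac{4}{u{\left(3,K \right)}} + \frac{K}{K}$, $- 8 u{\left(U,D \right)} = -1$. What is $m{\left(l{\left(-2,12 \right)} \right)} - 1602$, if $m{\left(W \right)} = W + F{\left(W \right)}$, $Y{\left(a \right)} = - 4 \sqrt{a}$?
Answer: $-1628$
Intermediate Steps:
$u{\left(U,D \right)} = \frac{1}{8}$ ($u{\left(U,D \right)} = \left(- \frac{1}{8}\right) \left(-1\right) = \frac{1}{8}$)
$F{\left(K \right)} = -31$ ($F{\left(K \right)} = - 4 \frac{1}{\frac{1}{8}} + \frac{K}{K} = \left(-4\right) 8 + 1 = -32 + 1 = -31$)
$l{\left(J,E \right)} = 5$
$m{\left(W \right)} = -31 + W$ ($m{\left(W \right)} = W - 31 = -31 + W$)
$m{\left(l{\left(-2,12 \right)} \right)} - 1602 = \left(-31 + 5\right) - 1602 = -26 - 1602 = -1628$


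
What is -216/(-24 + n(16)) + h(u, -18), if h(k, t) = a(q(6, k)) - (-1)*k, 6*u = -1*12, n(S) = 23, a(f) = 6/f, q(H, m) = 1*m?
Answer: 211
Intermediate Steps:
q(H, m) = m
u = -2 (u = (-1*12)/6 = (⅙)*(-12) = -2)
h(k, t) = k + 6/k (h(k, t) = 6/k - (-1)*k = 6/k + k = k + 6/k)
-216/(-24 + n(16)) + h(u, -18) = -216/(-24 + 23) + (-2 + 6/(-2)) = -216/(-1) + (-2 + 6*(-½)) = -216*(-1) + (-2 - 3) = 216 - 5 = 211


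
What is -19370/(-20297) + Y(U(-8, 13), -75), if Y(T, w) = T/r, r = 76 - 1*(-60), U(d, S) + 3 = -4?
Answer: 2492241/2760392 ≈ 0.90286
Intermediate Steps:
U(d, S) = -7 (U(d, S) = -3 - 4 = -7)
r = 136 (r = 76 + 60 = 136)
Y(T, w) = T/136
-19370/(-20297) + Y(U(-8, 13), -75) = -19370/(-20297) + (1/136)*(-7) = -19370*(-1/20297) - 7/136 = 19370/20297 - 7/136 = 2492241/2760392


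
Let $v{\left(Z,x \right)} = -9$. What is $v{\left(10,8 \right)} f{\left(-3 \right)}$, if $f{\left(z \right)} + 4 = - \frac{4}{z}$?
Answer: $24$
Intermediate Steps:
$f{\left(z \right)} = -4 - \frac{4}{z}$
$v{\left(10,8 \right)} f{\left(-3 \right)} = - 9 \left(-4 - \frac{4}{-3}\right) = - 9 \left(-4 - - \frac{4}{3}\right) = - 9 \left(-4 + \frac{4}{3}\right) = \left(-9\right) \left(- \frac{8}{3}\right) = 24$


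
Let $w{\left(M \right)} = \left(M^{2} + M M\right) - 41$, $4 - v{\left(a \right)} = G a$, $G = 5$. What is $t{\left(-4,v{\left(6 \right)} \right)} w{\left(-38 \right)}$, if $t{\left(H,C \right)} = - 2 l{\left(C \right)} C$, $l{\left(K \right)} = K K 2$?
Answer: $200155488$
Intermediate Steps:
$l{\left(K \right)} = 2 K^{2}$ ($l{\left(K \right)} = K^{2} \cdot 2 = 2 K^{2}$)
$v{\left(a \right)} = 4 - 5 a$
$w{\left(M \right)} = -41 + 2 M^{2}$ ($w{\left(M \right)} = \left(M^{2} + M^{2}\right) - 41 = 2 M^{2} - 41 = -41 + 2 M^{2}$)
$t{\left(H,C \right)} = - 4 C^{3}$ ($t{\left(H,C \right)} = - 2 \cdot 2 C^{2} C = - 4 C^{2} C = - 4 C^{3}$)
$t{\left(-4,v{\left(6 \right)} \right)} w{\left(-38 \right)} = - 4 \left(4 - 30\right)^{3} \left(-41 + 2 \left(-38\right)^{2}\right) = - 4 \left(4 - 30\right)^{3} \left(-41 + 2 \cdot 1444\right) = - 4 \left(-26\right)^{3} \left(-41 + 2888\right) = \left(-4\right) \left(-17576\right) 2847 = 70304 \cdot 2847 = 200155488$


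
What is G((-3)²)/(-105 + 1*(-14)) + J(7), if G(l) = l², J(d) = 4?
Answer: 395/119 ≈ 3.3193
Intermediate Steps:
G((-3)²)/(-105 + 1*(-14)) + J(7) = ((-3)²)²/(-105 + 1*(-14)) + 4 = 9²/(-105 - 14) + 4 = 81/(-119) + 4 = -1/119*81 + 4 = -81/119 + 4 = 395/119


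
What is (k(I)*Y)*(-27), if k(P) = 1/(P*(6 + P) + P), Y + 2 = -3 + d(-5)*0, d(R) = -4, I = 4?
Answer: 135/44 ≈ 3.0682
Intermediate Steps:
Y = -5 (Y = -2 + (-3 - 4*0) = -2 + (-3 + 0) = -2 - 3 = -5)
k(P) = 1/(P + P*(6 + P))
(k(I)*Y)*(-27) = ((1/(4*(7 + 4)))*(-5))*(-27) = (((¼)/11)*(-5))*(-27) = (((¼)*(1/11))*(-5))*(-27) = ((1/44)*(-5))*(-27) = -5/44*(-27) = 135/44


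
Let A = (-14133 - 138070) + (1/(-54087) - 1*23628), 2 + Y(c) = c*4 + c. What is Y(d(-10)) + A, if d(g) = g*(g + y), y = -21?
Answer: -9426444622/54087 ≈ -1.7428e+5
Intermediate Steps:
d(g) = g*(-21 + g) (d(g) = g*(g - 21) = g*(-21 + g))
Y(c) = -2 + 5*c (Y(c) = -2 + (c*4 + c) = -2 + (4*c + c) = -2 + 5*c)
A = -9510171298/54087 (A = -152203 + (-1/54087 - 23628) = -152203 - 1277967637/54087 = -9510171298/54087 ≈ -1.7583e+5)
Y(d(-10)) + A = (-2 + 5*(-10*(-21 - 10))) - 9510171298/54087 = (-2 + 5*(-10*(-31))) - 9510171298/54087 = (-2 + 5*310) - 9510171298/54087 = (-2 + 1550) - 9510171298/54087 = 1548 - 9510171298/54087 = -9426444622/54087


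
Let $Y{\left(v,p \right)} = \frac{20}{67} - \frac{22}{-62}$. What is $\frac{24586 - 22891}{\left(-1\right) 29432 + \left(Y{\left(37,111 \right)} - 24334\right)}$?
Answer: $- \frac{704103}{22334125} \approx -0.031526$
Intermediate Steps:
$Y{\left(v,p \right)} = \frac{1357}{2077}$ ($Y{\left(v,p \right)} = 20 \cdot \frac{1}{67} - - \frac{11}{31} = \frac{20}{67} + \frac{11}{31} = \frac{1357}{2077}$)
$\frac{24586 - 22891}{\left(-1\right) 29432 + \left(Y{\left(37,111 \right)} - 24334\right)} = \frac{24586 - 22891}{\left(-1\right) 29432 + \left(\frac{1357}{2077} - 24334\right)} = \frac{1695}{-29432 - \frac{50540361}{2077}} = \frac{1695}{- \frac{111670625}{2077}} = 1695 \left(- \frac{2077}{111670625}\right) = - \frac{704103}{22334125}$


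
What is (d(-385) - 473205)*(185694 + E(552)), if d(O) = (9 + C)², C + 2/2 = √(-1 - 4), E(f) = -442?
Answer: -87651242792 + 2964032*I*√5 ≈ -8.7651e+10 + 6.6278e+6*I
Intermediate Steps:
C = -1 + I*√5 (C = -1 + √(-1 - 4) = -1 + √(-5) = -1 + I*√5 ≈ -1.0 + 2.2361*I)
d(O) = (8 + I*√5)² (d(O) = (9 + (-1 + I*√5))² = (8 + I*√5)²)
(d(-385) - 473205)*(185694 + E(552)) = ((8 + I*√5)² - 473205)*(185694 - 442) = (-473205 + (8 + I*√5)²)*185252 = -87662172660 + 185252*(8 + I*√5)²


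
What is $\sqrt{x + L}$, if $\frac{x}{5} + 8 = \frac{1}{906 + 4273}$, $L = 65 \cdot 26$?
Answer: $\frac{7 \sqrt{903191705}}{5179} \approx 40.62$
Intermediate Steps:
$L = 1690$
$x = - \frac{207155}{5179}$ ($x = -40 + \frac{5}{906 + 4273} = -40 + \frac{5}{5179} = - \frac{207155}{5179} \approx -39.999$)
$\sqrt{x + L} = \sqrt{- \frac{207155}{5179} + 1690} = \sqrt{\frac{8545355}{5179}} = \frac{7 \sqrt{903191705}}{5179}$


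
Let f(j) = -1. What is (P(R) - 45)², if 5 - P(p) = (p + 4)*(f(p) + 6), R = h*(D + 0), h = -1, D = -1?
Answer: 4225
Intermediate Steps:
R = 1 (R = -(-1 + 0) = -1*(-1) = 1)
P(p) = -15 - 5*p (P(p) = 5 - (p + 4)*(-1 + 6) = 5 - (4 + p)*5 = 5 - (20 + 5*p) = 5 + (-20 - 5*p) = -15 - 5*p)
(P(R) - 45)² = ((-15 - 5*1) - 45)² = ((-15 - 5) - 45)² = (-20 - 45)² = (-65)² = 4225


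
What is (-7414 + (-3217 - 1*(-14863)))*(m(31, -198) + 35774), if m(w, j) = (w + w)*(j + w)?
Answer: 107577440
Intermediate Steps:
m(w, j) = 2*w*(j + w) (m(w, j) = (2*w)*(j + w) = 2*w*(j + w))
(-7414 + (-3217 - 1*(-14863)))*(m(31, -198) + 35774) = (-7414 + (-3217 - 1*(-14863)))*(2*31*(-198 + 31) + 35774) = (-7414 + (-3217 + 14863))*(2*31*(-167) + 35774) = (-7414 + 11646)*(-10354 + 35774) = 4232*25420 = 107577440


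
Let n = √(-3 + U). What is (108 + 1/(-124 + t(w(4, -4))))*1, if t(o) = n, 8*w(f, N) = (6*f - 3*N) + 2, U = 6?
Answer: 1660160/15373 - √3/15373 ≈ 107.99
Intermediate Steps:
w(f, N) = ¼ - 3*N/8 + 3*f/4 (w(f, N) = ((6*f - 3*N) + 2)/8 = ((-3*N + 6*f) + 2)/8 = (2 - 3*N + 6*f)/8 = ¼ - 3*N/8 + 3*f/4)
n = √3 (n = √(-3 + 6) = √3 ≈ 1.7320)
t(o) = √3
(108 + 1/(-124 + t(w(4, -4))))*1 = (108 + 1/(-124 + √3))*1 = 108 + 1/(-124 + √3)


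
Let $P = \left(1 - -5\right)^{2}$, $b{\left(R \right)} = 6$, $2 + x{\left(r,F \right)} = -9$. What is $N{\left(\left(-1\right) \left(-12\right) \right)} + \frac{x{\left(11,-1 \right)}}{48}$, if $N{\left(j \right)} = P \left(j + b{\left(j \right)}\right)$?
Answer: $\frac{31093}{48} \approx 647.77$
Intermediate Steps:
$x{\left(r,F \right)} = -11$ ($x{\left(r,F \right)} = -2 - 9 = -11$)
$P = 36$ ($P = \left(1 + 5\right)^{2} = 6^{2} = 36$)
$N{\left(j \right)} = 216 + 36 j$ ($N{\left(j \right)} = 36 \left(j + 6\right) = 36 \left(6 + j\right) = 216 + 36 j$)
$N{\left(\left(-1\right) \left(-12\right) \right)} + \frac{x{\left(11,-1 \right)}}{48} = \left(216 + 36 \left(\left(-1\right) \left(-12\right)\right)\right) - \frac{11}{48} = \left(216 + 36 \cdot 12\right) - \frac{11}{48} = \left(216 + 432\right) - \frac{11}{48} = 648 - \frac{11}{48} = \frac{31093}{48}$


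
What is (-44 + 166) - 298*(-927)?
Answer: 276368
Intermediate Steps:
(-44 + 166) - 298*(-927) = 122 + 276246 = 276368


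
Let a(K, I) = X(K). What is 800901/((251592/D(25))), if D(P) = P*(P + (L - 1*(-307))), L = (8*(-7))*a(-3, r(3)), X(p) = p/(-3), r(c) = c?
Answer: 460518075/20966 ≈ 21965.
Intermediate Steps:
X(p) = -p/3 (X(p) = p*(-⅓) = -p/3)
a(K, I) = -K/3
L = -56 (L = (8*(-7))*(-⅓*(-3)) = -56*1 = -56)
D(P) = P*(251 + P) (D(P) = P*(P + (-56 - 1*(-307))) = P*(P + (-56 + 307)) = P*(P + 251) = P*(251 + P))
800901/((251592/D(25))) = 800901/((251592/((25*(251 + 25))))) = 800901/((251592/((25*276)))) = 800901/((251592/6900)) = 800901/((251592*(1/6900))) = 800901/(20966/575) = 800901*(575/20966) = 460518075/20966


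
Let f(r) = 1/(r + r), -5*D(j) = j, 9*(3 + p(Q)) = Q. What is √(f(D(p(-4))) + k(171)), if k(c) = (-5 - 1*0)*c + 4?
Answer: I*√3268454/62 ≈ 29.159*I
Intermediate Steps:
p(Q) = -3 + Q/9
D(j) = -j/5
k(c) = 4 - 5*c (k(c) = (-5 + 0)*c + 4 = -5*c + 4 = 4 - 5*c)
f(r) = 1/(2*r)
√(f(D(p(-4))) + k(171)) = √(1/(2*((-(-3 + (⅑)*(-4))/5))) + (4 - 5*171)) = √(1/(2*((-(-3 - 4/9)/5))) + (4 - 855)) = √(1/(2*((-⅕*(-31/9)))) - 851) = √(1/(2*(31/45)) - 851) = √((½)*(45/31) - 851) = √(45/62 - 851) = √(-52717/62) = I*√3268454/62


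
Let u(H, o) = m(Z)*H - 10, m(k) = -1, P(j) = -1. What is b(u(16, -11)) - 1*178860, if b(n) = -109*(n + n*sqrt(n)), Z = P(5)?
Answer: -176026 + 2834*I*sqrt(26) ≈ -1.7603e+5 + 14451.0*I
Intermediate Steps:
Z = -1
u(H, o) = -10 - H (u(H, o) = -H - 10 = -10 - H)
b(n) = -109*n - 109*n**(3/2) (b(n) = -109*(n + n**(3/2)) = -109*n - 109*n**(3/2))
b(u(16, -11)) - 1*178860 = (-109*(-10 - 1*16) - 109*(-10 - 1*16)**(3/2)) - 1*178860 = (-109*(-10 - 16) - 109*(-10 - 16)**(3/2)) - 178860 = (-109*(-26) - (-2834)*I*sqrt(26)) - 178860 = (2834 - (-2834)*I*sqrt(26)) - 178860 = (2834 + 2834*I*sqrt(26)) - 178860 = -176026 + 2834*I*sqrt(26)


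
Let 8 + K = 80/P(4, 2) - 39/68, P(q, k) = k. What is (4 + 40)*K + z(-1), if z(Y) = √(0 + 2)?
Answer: 23507/17 + √2 ≈ 1384.2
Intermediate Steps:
z(Y) = √2
K = 2137/68 (K = -8 + (80/2 - 39/68) = -8 + (80*(½) - 39*1/68) = -8 + (40 - 39/68) = -8 + 2681/68 = 2137/68 ≈ 31.426)
(4 + 40)*K + z(-1) = (4 + 40)*(2137/68) + √2 = 44*(2137/68) + √2 = 23507/17 + √2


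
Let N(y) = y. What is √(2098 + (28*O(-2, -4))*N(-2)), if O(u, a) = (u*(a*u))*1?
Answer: √2994 ≈ 54.717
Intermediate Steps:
O(u, a) = a*u² (O(u, a) = (a*u²)*1 = a*u²)
√(2098 + (28*O(-2, -4))*N(-2)) = √(2098 + (28*(-4*(-2)²))*(-2)) = √(2098 + (28*(-4*4))*(-2)) = √(2098 + (28*(-16))*(-2)) = √(2098 - 448*(-2)) = √(2098 + 896) = √2994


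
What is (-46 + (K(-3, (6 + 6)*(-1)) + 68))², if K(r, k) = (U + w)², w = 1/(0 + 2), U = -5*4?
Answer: 2588881/16 ≈ 1.6181e+5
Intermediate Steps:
U = -20
w = ½ (w = 1/2 = ½ ≈ 0.50000)
K(r, k) = 1521/4 (K(r, k) = (-20 + ½)² = (-39/2)² = 1521/4)
(-46 + (K(-3, (6 + 6)*(-1)) + 68))² = (-46 + (1521/4 + 68))² = (-46 + 1793/4)² = (1609/4)² = 2588881/16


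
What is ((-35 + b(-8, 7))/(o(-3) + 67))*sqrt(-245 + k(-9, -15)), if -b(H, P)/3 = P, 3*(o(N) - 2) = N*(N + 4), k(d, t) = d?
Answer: -14*I*sqrt(254)/17 ≈ -13.125*I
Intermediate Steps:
o(N) = 2 + N*(4 + N)/3 (o(N) = 2 + (N*(N + 4))/3 = 2 + (N*(4 + N))/3 = 2 + N*(4 + N)/3)
b(H, P) = -3*P
((-35 + b(-8, 7))/(o(-3) + 67))*sqrt(-245 + k(-9, -15)) = ((-35 - 3*7)/((2 + (1/3)*(-3)**2 + (4/3)*(-3)) + 67))*sqrt(-245 - 9) = ((-35 - 21)/((2 + (1/3)*9 - 4) + 67))*sqrt(-254) = (-56/((2 + 3 - 4) + 67))*(I*sqrt(254)) = (-56/(1 + 67))*(I*sqrt(254)) = (-56/68)*(I*sqrt(254)) = (-56*1/68)*(I*sqrt(254)) = -14*I*sqrt(254)/17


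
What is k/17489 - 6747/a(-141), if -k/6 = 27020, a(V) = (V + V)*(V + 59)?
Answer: -1288953721/134805212 ≈ -9.5616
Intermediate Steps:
a(V) = 2*V*(59 + V) (a(V) = (2*V)*(59 + V) = 2*V*(59 + V))
k = -162120 (k = -6*27020 = -162120)
k/17489 - 6747/a(-141) = -162120/17489 - 6747*(-1/(282*(59 - 141))) = -162120*1/17489 - 6747/(2*(-141)*(-82)) = -162120/17489 - 6747/23124 = -162120/17489 - 6747*1/23124 = -162120/17489 - 2249/7708 = -1288953721/134805212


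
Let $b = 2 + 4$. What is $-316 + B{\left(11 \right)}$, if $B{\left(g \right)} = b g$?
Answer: $-250$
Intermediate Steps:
$b = 6$
$B{\left(g \right)} = 6 g$
$-316 + B{\left(11 \right)} = -316 + 6 \cdot 11 = -316 + 66 = -250$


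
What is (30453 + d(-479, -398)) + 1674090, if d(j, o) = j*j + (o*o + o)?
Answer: 2091990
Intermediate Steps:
d(j, o) = o + j² + o² (d(j, o) = j² + (o² + o) = j² + (o + o²) = o + j² + o²)
(30453 + d(-479, -398)) + 1674090 = (30453 + (-398 + (-479)² + (-398)²)) + 1674090 = (30453 + (-398 + 229441 + 158404)) + 1674090 = (30453 + 387447) + 1674090 = 417900 + 1674090 = 2091990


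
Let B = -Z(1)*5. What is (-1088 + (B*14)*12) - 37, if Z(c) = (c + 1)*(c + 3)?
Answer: -7845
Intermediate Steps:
Z(c) = (1 + c)*(3 + c)
B = -40 (B = -(3 + 1**2 + 4*1)*5 = -(3 + 1 + 4)*5 = -1*8*5 = -8*5 = -40)
(-1088 + (B*14)*12) - 37 = (-1088 - 40*14*12) - 37 = (-1088 - 560*12) - 37 = (-1088 - 6720) - 37 = -7808 - 37 = -7845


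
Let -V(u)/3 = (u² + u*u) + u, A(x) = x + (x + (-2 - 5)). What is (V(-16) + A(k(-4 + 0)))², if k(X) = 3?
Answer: 2217121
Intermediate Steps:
A(x) = -7 + 2*x (A(x) = x + (x - 7) = x + (-7 + x) = -7 + 2*x)
V(u) = -6*u² - 3*u (V(u) = -3*((u² + u*u) + u) = -3*((u² + u²) + u) = -3*(2*u² + u) = -3*(u + 2*u²) = -6*u² - 3*u)
(V(-16) + A(k(-4 + 0)))² = (-3*(-16)*(1 + 2*(-16)) + (-7 + 2*3))² = (-3*(-16)*(1 - 32) + (-7 + 6))² = (-3*(-16)*(-31) - 1)² = (-1488 - 1)² = (-1489)² = 2217121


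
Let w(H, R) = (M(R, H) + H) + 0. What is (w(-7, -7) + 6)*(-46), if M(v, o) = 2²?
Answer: -138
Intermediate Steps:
M(v, o) = 4
w(H, R) = 4 + H (w(H, R) = (4 + H) + 0 = 4 + H)
(w(-7, -7) + 6)*(-46) = ((4 - 7) + 6)*(-46) = (-3 + 6)*(-46) = 3*(-46) = -138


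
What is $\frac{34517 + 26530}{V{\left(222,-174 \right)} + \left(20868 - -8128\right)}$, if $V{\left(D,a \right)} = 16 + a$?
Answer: $\frac{61047}{28838} \approx 2.1169$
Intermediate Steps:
$\frac{34517 + 26530}{V{\left(222,-174 \right)} + \left(20868 - -8128\right)} = \frac{34517 + 26530}{\left(16 - 174\right) + \left(20868 - -8128\right)} = \frac{61047}{-158 + \left(20868 + 8128\right)} = \frac{61047}{-158 + 28996} = \frac{61047}{28838}$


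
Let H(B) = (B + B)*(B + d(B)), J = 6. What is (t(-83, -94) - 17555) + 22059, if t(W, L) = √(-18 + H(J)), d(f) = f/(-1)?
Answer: 4504 + 3*I*√2 ≈ 4504.0 + 4.2426*I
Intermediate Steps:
d(f) = -f (d(f) = f*(-1) = -f)
H(B) = 0 (H(B) = (B + B)*(B - B) = (2*B)*0 = 0)
t(W, L) = 3*I*√2 (t(W, L) = √(-18 + 0) = √(-18) = 3*I*√2)
(t(-83, -94) - 17555) + 22059 = (3*I*√2 - 17555) + 22059 = (-17555 + 3*I*√2) + 22059 = 4504 + 3*I*√2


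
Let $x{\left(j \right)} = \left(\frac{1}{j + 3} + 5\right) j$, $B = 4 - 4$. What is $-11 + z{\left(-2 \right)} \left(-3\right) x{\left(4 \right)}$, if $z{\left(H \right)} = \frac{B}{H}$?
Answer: $-11$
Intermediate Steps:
$B = 0$ ($B = 4 - 4 = 0$)
$z{\left(H \right)} = 0$ ($z{\left(H \right)} = \frac{0}{H} = 0$)
$x{\left(j \right)} = j \left(5 + \frac{1}{3 + j}\right)$ ($x{\left(j \right)} = \left(\frac{1}{3 + j} + 5\right) j = \left(5 + \frac{1}{3 + j}\right) j = j \left(5 + \frac{1}{3 + j}\right)$)
$-11 + z{\left(-2 \right)} \left(-3\right) x{\left(4 \right)} = -11 + 0 \left(-3\right) \frac{4 \left(16 + 5 \cdot 4\right)}{3 + 4} = -11 + 0 \frac{4 \left(16 + 20\right)}{7} = -11 + 0 \cdot 4 \cdot \frac{1}{7} \cdot 36 = -11 + 0 \cdot \frac{144}{7} = -11 + 0 = -11$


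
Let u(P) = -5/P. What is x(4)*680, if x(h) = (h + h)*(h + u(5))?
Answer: 16320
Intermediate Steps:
x(h) = 2*h*(-1 + h) (x(h) = (h + h)*(h - 5/5) = (2*h)*(h - 5*⅕) = (2*h)*(h - 1) = (2*h)*(-1 + h) = 2*h*(-1 + h))
x(4)*680 = (2*4*(-1 + 4))*680 = (2*4*3)*680 = 24*680 = 16320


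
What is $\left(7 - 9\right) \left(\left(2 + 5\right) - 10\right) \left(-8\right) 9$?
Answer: $-432$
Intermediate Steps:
$\left(7 - 9\right) \left(\left(2 + 5\right) - 10\right) \left(-8\right) 9 = - 2 \left(7 - 10\right) \left(-8\right) 9 = \left(-2\right) \left(-3\right) \left(-8\right) 9 = 6 \left(-8\right) 9 = \left(-48\right) 9 = -432$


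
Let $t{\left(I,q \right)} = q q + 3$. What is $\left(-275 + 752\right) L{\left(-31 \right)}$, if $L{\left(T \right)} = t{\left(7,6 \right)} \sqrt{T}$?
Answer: $18603 i \sqrt{31} \approx 1.0358 \cdot 10^{5} i$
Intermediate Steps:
$t{\left(I,q \right)} = 3 + q^{2}$ ($t{\left(I,q \right)} = q^{2} + 3 = 3 + q^{2}$)
$L{\left(T \right)} = 39 \sqrt{T}$ ($L{\left(T \right)} = \left(3 + 6^{2}\right) \sqrt{T} = \left(3 + 36\right) \sqrt{T} = 39 \sqrt{T}$)
$\left(-275 + 752\right) L{\left(-31 \right)} = \left(-275 + 752\right) 39 \sqrt{-31} = 477 \cdot 39 i \sqrt{31} = 18603 i \sqrt{31}$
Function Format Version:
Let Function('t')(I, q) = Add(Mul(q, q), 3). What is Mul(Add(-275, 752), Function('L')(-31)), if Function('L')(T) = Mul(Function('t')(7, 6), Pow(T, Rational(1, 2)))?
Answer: Mul(18603, I, Pow(31, Rational(1, 2))) ≈ Mul(1.0358e+5, I)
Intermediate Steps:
Function('t')(I, q) = Add(3, Pow(q, 2)) (Function('t')(I, q) = Add(Pow(q, 2), 3) = Add(3, Pow(q, 2)))
Function('L')(T) = Mul(39, Pow(T, Rational(1, 2))) (Function('L')(T) = Mul(Add(3, Pow(6, 2)), Pow(T, Rational(1, 2))) = Mul(Add(3, 36), Pow(T, Rational(1, 2))) = Mul(39, Pow(T, Rational(1, 2))))
Mul(Add(-275, 752), Function('L')(-31)) = Mul(Add(-275, 752), Mul(39, Pow(-31, Rational(1, 2)))) = Mul(477, Mul(39, Mul(I, Pow(31, Rational(1, 2))))) = Mul(477, Mul(39, I, Pow(31, Rational(1, 2)))) = Mul(18603, I, Pow(31, Rational(1, 2)))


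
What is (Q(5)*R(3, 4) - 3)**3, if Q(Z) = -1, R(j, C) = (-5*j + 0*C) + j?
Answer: 729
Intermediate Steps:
R(j, C) = -4*j (R(j, C) = (-5*j + 0) + j = -5*j + j = -4*j)
(Q(5)*R(3, 4) - 3)**3 = (-(-4)*3 - 3)**3 = (-1*(-12) - 3)**3 = (12 - 3)**3 = 9**3 = 729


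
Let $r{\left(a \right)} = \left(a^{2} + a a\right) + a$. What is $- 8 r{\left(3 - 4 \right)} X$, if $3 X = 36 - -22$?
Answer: $- \frac{464}{3} \approx -154.67$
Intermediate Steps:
$X = \frac{58}{3}$ ($X = \frac{36 - -22}{3} = \frac{36 + 22}{3} = \frac{1}{3} \cdot 58 = \frac{58}{3} \approx 19.333$)
$r{\left(a \right)} = a + 2 a^{2}$ ($r{\left(a \right)} = \left(a^{2} + a^{2}\right) + a = 2 a^{2} + a = a + 2 a^{2}$)
$- 8 r{\left(3 - 4 \right)} X = - 8 \left(3 - 4\right) \left(1 + 2 \left(3 - 4\right)\right) \frac{58}{3} = - 8 \left(- (1 + 2 \left(-1\right))\right) \frac{58}{3} = - 8 \left(- (1 - 2)\right) \frac{58}{3} = - 8 \left(\left(-1\right) \left(-1\right)\right) \frac{58}{3} = \left(-8\right) 1 \cdot \frac{58}{3} = \left(-8\right) \frac{58}{3} = - \frac{464}{3}$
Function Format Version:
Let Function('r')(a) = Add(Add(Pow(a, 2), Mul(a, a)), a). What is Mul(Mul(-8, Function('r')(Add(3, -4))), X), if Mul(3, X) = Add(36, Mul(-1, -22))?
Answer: Rational(-464, 3) ≈ -154.67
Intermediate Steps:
X = Rational(58, 3) (X = Mul(Rational(1, 3), Add(36, Mul(-1, -22))) = Mul(Rational(1, 3), Add(36, 22)) = Mul(Rational(1, 3), 58) = Rational(58, 3) ≈ 19.333)
Function('r')(a) = Add(a, Mul(2, Pow(a, 2))) (Function('r')(a) = Add(Add(Pow(a, 2), Pow(a, 2)), a) = Add(Mul(2, Pow(a, 2)), a) = Add(a, Mul(2, Pow(a, 2))))
Mul(Mul(-8, Function('r')(Add(3, -4))), X) = Mul(Mul(-8, Mul(Add(3, -4), Add(1, Mul(2, Add(3, -4))))), Rational(58, 3)) = Mul(Mul(-8, Mul(-1, Add(1, Mul(2, -1)))), Rational(58, 3)) = Mul(Mul(-8, Mul(-1, Add(1, -2))), Rational(58, 3)) = Mul(Mul(-8, Mul(-1, -1)), Rational(58, 3)) = Mul(Mul(-8, 1), Rational(58, 3)) = Mul(-8, Rational(58, 3)) = Rational(-464, 3)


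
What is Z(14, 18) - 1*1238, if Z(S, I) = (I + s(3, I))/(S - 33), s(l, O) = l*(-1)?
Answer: -23537/19 ≈ -1238.8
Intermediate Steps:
s(l, O) = -l
Z(S, I) = (-3 + I)/(-33 + S) (Z(S, I) = (I - 1*3)/(S - 33) = (I - 3)/(-33 + S) = (-3 + I)/(-33 + S))
Z(14, 18) - 1*1238 = (-3 + 18)/(-33 + 14) - 1*1238 = 15/(-19) - 1238 = -1/19*15 - 1238 = -15/19 - 1238 = -23537/19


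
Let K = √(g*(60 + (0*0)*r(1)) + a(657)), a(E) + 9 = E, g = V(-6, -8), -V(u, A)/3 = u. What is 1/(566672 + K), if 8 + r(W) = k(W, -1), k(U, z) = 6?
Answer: 35417/20069822116 - 3*√3/40139644232 ≈ 1.7646e-6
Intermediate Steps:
r(W) = -2 (r(W) = -8 + 6 = -2)
V(u, A) = -3*u
g = 18 (g = -3*(-6) = 18)
a(E) = -9 + E
K = 24*√3 (K = √(18*(60 + (0*0)*(-2)) + (-9 + 657)) = √(18*(60 + 0*(-2)) + 648) = √(18*(60 + 0) + 648) = √(18*60 + 648) = √(1080 + 648) = √1728 = 24*√3 ≈ 41.569)
1/(566672 + K) = 1/(566672 + 24*√3)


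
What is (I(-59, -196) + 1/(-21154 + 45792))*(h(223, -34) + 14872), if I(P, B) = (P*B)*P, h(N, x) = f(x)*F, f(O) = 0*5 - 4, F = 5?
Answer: -124830436862062/12319 ≈ -1.0133e+10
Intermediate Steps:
f(O) = -4 (f(O) = 0 - 4 = -4)
h(N, x) = -20 (h(N, x) = -4*5 = -20)
I(P, B) = B*P**2 (I(P, B) = (B*P)*P = B*P**2)
(I(-59, -196) + 1/(-21154 + 45792))*(h(223, -34) + 14872) = (-196*(-59)**2 + 1/(-21154 + 45792))*(-20 + 14872) = (-196*3481 + 1/24638)*14852 = (-682276 + 1/24638)*14852 = -16809916087/24638*14852 = -124830436862062/12319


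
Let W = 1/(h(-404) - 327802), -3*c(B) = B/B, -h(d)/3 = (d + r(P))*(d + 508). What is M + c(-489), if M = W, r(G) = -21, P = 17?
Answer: -195205/585606 ≈ -0.33334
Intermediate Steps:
h(d) = -3*(-21 + d)*(508 + d) (h(d) = -3*(d - 21)*(d + 508) = -3*(-21 + d)*(508 + d))
c(B) = -⅓ (c(B) = -B/(3*B) = -⅓*1 = -⅓)
W = -1/195202 (W = 1/((32004 - 1461*(-404) - 3*(-404)²) - 327802) = 1/((32004 + 590244 - 3*163216) - 327802) = 1/((32004 + 590244 - 489648) - 327802) = 1/(132600 - 327802) = 1/(-195202) = -1/195202 ≈ -5.1229e-6)
M = -1/195202 ≈ -5.1229e-6
M + c(-489) = -1/195202 - ⅓ = -195205/585606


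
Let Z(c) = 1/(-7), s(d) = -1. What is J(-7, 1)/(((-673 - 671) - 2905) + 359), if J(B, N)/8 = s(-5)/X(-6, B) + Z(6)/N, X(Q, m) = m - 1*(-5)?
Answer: -2/2723 ≈ -0.00073448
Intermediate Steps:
X(Q, m) = 5 + m (X(Q, m) = m + 5 = 5 + m)
Z(c) = -⅐
J(B, N) = -8/(5 + B) - 8/(7*N) (J(B, N) = 8*(-1/(5 + B) - 1/(7*N)) = -8/(5 + B) - 8/(7*N))
J(-7, 1)/(((-673 - 671) - 2905) + 359) = ((8/7)*(-5 - 1*(-7) - 7*1)/(1*(5 - 7)))/(((-673 - 671) - 2905) + 359) = ((8/7)*1*(-5 + 7 - 7)/(-2))/((-1344 - 2905) + 359) = ((8/7)*1*(-½)*(-5))/(-4249 + 359) = (20/7)/(-3890) = (20/7)*(-1/3890) = -2/2723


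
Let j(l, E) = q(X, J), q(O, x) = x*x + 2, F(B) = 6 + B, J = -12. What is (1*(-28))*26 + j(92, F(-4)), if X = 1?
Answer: -582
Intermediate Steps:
q(O, x) = 2 + x**2 (q(O, x) = x**2 + 2 = 2 + x**2)
j(l, E) = 146 (j(l, E) = 2 + (-12)**2 = 2 + 144 = 146)
(1*(-28))*26 + j(92, F(-4)) = (1*(-28))*26 + 146 = -28*26 + 146 = -728 + 146 = -582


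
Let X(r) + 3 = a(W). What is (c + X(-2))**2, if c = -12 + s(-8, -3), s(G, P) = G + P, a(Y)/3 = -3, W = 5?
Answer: 1225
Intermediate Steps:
a(Y) = -9 (a(Y) = 3*(-3) = -9)
X(r) = -12 (X(r) = -3 - 9 = -12)
c = -23 (c = -12 + (-8 - 3) = -12 - 11 = -23)
(c + X(-2))**2 = (-23 - 12)**2 = (-35)**2 = 1225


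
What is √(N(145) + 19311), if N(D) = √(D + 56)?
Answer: √(19311 + √201) ≈ 139.02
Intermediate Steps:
N(D) = √(56 + D)
√(N(145) + 19311) = √(√(56 + 145) + 19311) = √(√201 + 19311) = √(19311 + √201)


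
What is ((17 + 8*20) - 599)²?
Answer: 178084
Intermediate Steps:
((17 + 8*20) - 599)² = ((17 + 160) - 599)² = (177 - 599)² = (-422)² = 178084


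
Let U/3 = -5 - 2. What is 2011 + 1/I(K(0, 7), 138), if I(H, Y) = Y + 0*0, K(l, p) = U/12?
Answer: 277519/138 ≈ 2011.0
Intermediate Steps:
U = -21 (U = 3*(-5 - 2) = 3*(-7) = -21)
K(l, p) = -7/4 (K(l, p) = -21/12 = -21*1/12 = -7/4)
I(H, Y) = Y (I(H, Y) = Y + 0 = Y)
2011 + 1/I(K(0, 7), 138) = 2011 + 1/138 = 277519/138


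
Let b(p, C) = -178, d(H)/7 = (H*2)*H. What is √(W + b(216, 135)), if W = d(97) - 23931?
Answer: √107617 ≈ 328.05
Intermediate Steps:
d(H) = 14*H² (d(H) = 7*((H*2)*H) = 7*((2*H)*H) = 7*(2*H²) = 14*H²)
W = 107795 (W = 14*97² - 23931 = 14*9409 - 23931 = 131726 - 23931 = 107795)
√(W + b(216, 135)) = √(107795 - 178) = √107617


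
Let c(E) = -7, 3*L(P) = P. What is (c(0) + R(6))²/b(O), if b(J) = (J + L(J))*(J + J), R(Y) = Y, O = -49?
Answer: 3/19208 ≈ 0.00015618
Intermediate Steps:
L(P) = P/3
b(J) = 8*J²/3 (b(J) = (J + J/3)*(J + J) = (4*J/3)*(2*J) = 8*J²/3)
(c(0) + R(6))²/b(O) = (-7 + 6)²/(((8/3)*(-49)²)) = (-1)²/(((8/3)*2401)) = 1/(19208/3) = 1*(3/19208) = 3/19208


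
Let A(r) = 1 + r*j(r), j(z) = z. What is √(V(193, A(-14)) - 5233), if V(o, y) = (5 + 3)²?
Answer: I*√5169 ≈ 71.896*I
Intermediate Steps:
A(r) = 1 + r² (A(r) = 1 + r*r = 1 + r²)
V(o, y) = 64 (V(o, y) = 8² = 64)
√(V(193, A(-14)) - 5233) = √(64 - 5233) = √(-5169) = I*√5169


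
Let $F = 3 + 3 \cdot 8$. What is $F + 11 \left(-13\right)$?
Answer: $-116$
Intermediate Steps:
$F = 27$ ($F = 3 + 24 = 27$)
$F + 11 \left(-13\right) = 27 + 11 \left(-13\right) = 27 - 143 = -116$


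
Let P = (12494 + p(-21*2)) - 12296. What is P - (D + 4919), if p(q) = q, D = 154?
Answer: -4917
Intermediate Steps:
P = 156 (P = (12494 - 21*2) - 12296 = (12494 - 42) - 12296 = 12452 - 12296 = 156)
P - (D + 4919) = 156 - (154 + 4919) = 156 - 1*5073 = 156 - 5073 = -4917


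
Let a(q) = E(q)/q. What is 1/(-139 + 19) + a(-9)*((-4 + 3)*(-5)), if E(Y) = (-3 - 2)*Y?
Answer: -3001/120 ≈ -25.008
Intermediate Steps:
E(Y) = -5*Y
a(q) = -5 (a(q) = (-5*q)/q = -5)
1/(-139 + 19) + a(-9)*((-4 + 3)*(-5)) = 1/(-139 + 19) - 5*(-4 + 3)*(-5) = 1/(-120) - (-5)*(-5) = -1/120 - 5*5 = -1/120 - 25 = -3001/120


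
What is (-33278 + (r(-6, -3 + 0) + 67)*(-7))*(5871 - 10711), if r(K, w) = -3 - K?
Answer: 163437120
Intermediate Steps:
(-33278 + (r(-6, -3 + 0) + 67)*(-7))*(5871 - 10711) = (-33278 + ((-3 - 1*(-6)) + 67)*(-7))*(5871 - 10711) = (-33278 + ((-3 + 6) + 67)*(-7))*(-4840) = (-33278 + (3 + 67)*(-7))*(-4840) = (-33278 + 70*(-7))*(-4840) = (-33278 - 490)*(-4840) = -33768*(-4840) = 163437120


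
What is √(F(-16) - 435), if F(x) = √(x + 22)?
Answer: √(-435 + √6) ≈ 20.798*I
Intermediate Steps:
F(x) = √(22 + x)
√(F(-16) - 435) = √(√(22 - 16) - 435) = √(√6 - 435) = √(-435 + √6)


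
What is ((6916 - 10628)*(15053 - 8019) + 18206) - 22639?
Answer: -26114641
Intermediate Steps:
((6916 - 10628)*(15053 - 8019) + 18206) - 22639 = (-3712*7034 + 18206) - 22639 = (-26110208 + 18206) - 22639 = -26092002 - 22639 = -26114641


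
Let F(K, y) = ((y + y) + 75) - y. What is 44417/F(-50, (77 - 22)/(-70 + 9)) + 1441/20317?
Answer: 5004922259/8348440 ≈ 599.50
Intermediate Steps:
F(K, y) = 75 + y (F(K, y) = (2*y + 75) - y = (75 + 2*y) - y = 75 + y)
44417/F(-50, (77 - 22)/(-70 + 9)) + 1441/20317 = 44417/(75 + (77 - 22)/(-70 + 9)) + 1441/20317 = 44417/(75 + 55/(-61)) + 1441*(1/20317) = 44417/(75 + 55*(-1/61)) + 131/1847 = 44417/(75 - 55/61) + 131/1847 = 44417/(4520/61) + 131/1847 = 44417*(61/4520) + 131/1847 = 2709437/4520 + 131/1847 = 5004922259/8348440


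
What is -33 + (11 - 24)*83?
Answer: -1112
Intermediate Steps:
-33 + (11 - 24)*83 = -33 - 13*83 = -33 - 1079 = -1112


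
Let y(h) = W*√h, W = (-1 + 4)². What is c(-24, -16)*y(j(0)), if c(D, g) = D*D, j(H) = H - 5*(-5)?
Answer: 25920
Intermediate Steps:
j(H) = 25 + H (j(H) = H + 25 = 25 + H)
W = 9 (W = 3² = 9)
c(D, g) = D²
y(h) = 9*√h
c(-24, -16)*y(j(0)) = (-24)²*(9*√(25 + 0)) = 576*(9*√25) = 576*(9*5) = 576*45 = 25920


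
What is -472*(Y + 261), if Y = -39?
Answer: -104784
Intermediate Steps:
-472*(Y + 261) = -472*(-39 + 261) = -472*222 = -104784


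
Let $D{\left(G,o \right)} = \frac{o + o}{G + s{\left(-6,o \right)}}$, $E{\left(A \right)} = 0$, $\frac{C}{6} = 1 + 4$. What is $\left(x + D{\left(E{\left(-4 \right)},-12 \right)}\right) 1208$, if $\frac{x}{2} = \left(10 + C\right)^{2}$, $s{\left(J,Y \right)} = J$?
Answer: $3870432$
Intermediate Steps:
$C = 30$ ($C = 6 \left(1 + 4\right) = 6 \cdot 5 = 30$)
$D{\left(G,o \right)} = \frac{2 o}{-6 + G}$ ($D{\left(G,o \right)} = \frac{o + o}{G - 6} = \frac{2 o}{-6 + G}$)
$x = 3200$ ($x = 2 \left(10 + 30\right)^{2} = 2 \cdot 40^{2} = 2 \cdot 1600 = 3200$)
$\left(x + D{\left(E{\left(-4 \right)},-12 \right)}\right) 1208 = \left(3200 + 2 \left(-12\right) \frac{1}{-6 + 0}\right) 1208 = \left(3200 + 2 \left(-12\right) \frac{1}{-6}\right) 1208 = \left(3200 + 2 \left(-12\right) \left(- \frac{1}{6}\right)\right) 1208 = \left(3200 + 4\right) 1208 = 3204 \cdot 1208 = 3870432$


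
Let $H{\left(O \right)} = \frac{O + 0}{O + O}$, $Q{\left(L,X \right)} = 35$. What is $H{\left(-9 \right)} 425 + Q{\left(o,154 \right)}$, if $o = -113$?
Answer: $\frac{495}{2} \approx 247.5$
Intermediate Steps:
$H{\left(O \right)} = \frac{1}{2}$ ($H{\left(O \right)} = \frac{O}{2 O} = O \frac{1}{2 O} = \frac{1}{2}$)
$H{\left(-9 \right)} 425 + Q{\left(o,154 \right)} = \frac{1}{2} \cdot 425 + 35 = \frac{425}{2} + 35 = \frac{495}{2}$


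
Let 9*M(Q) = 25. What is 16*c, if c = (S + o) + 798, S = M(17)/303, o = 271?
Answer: 46643008/2727 ≈ 17104.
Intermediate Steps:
M(Q) = 25/9 (M(Q) = (1/9)*25 = 25/9)
S = 25/2727 (S = (25/9)/303 = (25/9)*(1/303) = 25/2727 ≈ 0.0091676)
c = 2915188/2727 (c = (25/2727 + 271) + 798 = 739042/2727 + 798 = 2915188/2727 ≈ 1069.0)
16*c = 16*(2915188/2727) = 46643008/2727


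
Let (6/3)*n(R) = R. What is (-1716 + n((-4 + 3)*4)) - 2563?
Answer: -4281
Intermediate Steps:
n(R) = R/2
(-1716 + n((-4 + 3)*4)) - 2563 = (-1716 + ((-4 + 3)*4)/2) - 2563 = (-1716 + (-1*4)/2) - 2563 = (-1716 + (½)*(-4)) - 2563 = (-1716 - 2) - 2563 = -1718 - 2563 = -4281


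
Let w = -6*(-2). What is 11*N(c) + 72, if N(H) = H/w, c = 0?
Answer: 72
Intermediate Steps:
w = 12
N(H) = H/12
11*N(c) + 72 = 11*((1/12)*0) + 72 = 11*0 + 72 = 0 + 72 = 72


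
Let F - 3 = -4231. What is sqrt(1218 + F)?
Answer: I*sqrt(3010) ≈ 54.863*I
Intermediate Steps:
F = -4228 (F = 3 - 4231 = -4228)
sqrt(1218 + F) = sqrt(1218 - 4228) = sqrt(-3010) = I*sqrt(3010)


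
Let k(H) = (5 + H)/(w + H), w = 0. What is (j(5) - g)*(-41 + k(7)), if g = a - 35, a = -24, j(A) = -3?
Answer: -2200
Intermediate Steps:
g = -59 (g = -24 - 35 = -59)
k(H) = (5 + H)/H (k(H) = (5 + H)/(0 + H) = (5 + H)/H)
(j(5) - g)*(-41 + k(7)) = (-3 - 1*(-59))*(-41 + (5 + 7)/7) = (-3 + 59)*(-41 + (⅐)*12) = 56*(-41 + 12/7) = 56*(-275/7) = -2200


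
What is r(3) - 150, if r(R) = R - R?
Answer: -150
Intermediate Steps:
r(R) = 0
r(3) - 150 = 0 - 150 = -150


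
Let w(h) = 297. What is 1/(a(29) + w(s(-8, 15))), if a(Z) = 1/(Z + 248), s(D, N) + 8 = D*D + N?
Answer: 277/82270 ≈ 0.0033670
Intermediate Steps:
s(D, N) = -8 + N + D² (s(D, N) = -8 + (D*D + N) = -8 + (D² + N) = -8 + (N + D²) = -8 + N + D²)
a(Z) = 1/(248 + Z)
1/(a(29) + w(s(-8, 15))) = 1/(1/(248 + 29) + 297) = 1/(1/277 + 297) = 1/(82270/277) = 277/82270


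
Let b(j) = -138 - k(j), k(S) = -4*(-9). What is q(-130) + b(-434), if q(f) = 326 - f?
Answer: 282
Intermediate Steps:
k(S) = 36
b(j) = -174 (b(j) = -138 - 1*36 = -138 - 36 = -174)
q(-130) + b(-434) = (326 - 1*(-130)) - 174 = (326 + 130) - 174 = 456 - 174 = 282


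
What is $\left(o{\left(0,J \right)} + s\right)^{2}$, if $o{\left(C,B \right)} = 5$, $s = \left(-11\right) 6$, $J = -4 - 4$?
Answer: $3721$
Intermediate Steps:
$J = -8$ ($J = -4 - 4 = -8$)
$s = -66$
$\left(o{\left(0,J \right)} + s\right)^{2} = \left(5 - 66\right)^{2} = \left(-61\right)^{2} = 3721$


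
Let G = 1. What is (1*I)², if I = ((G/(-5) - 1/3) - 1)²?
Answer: 279841/50625 ≈ 5.5277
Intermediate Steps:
I = 529/225 (I = ((1/(-5) - 1/3) - 1)² = ((1*(-⅕) - 1*⅓) - 1)² = ((-⅕ - ⅓) - 1)² = (-8/15 - 1)² = (-23/15)² = 529/225 ≈ 2.3511)
(1*I)² = (1*(529/225))² = (529/225)² = 279841/50625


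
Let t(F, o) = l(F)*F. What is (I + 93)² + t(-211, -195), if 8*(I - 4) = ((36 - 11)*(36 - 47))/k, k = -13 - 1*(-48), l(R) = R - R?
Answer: 28912129/3136 ≈ 9219.4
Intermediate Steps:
l(R) = 0
k = 35 (k = -13 + 48 = 35)
I = 169/56 (I = 4 + (((36 - 11)*(36 - 47))/35)/8 = 4 + ((25*(-11))*(1/35))/8 = 4 + (-275*1/35)/8 = 4 + (⅛)*(-55/7) = 4 - 55/56 = 169/56 ≈ 3.0179)
t(F, o) = 0 (t(F, o) = 0*F = 0)
(I + 93)² + t(-211, -195) = (169/56 + 93)² + 0 = (5377/56)² + 0 = 28912129/3136 + 0 = 28912129/3136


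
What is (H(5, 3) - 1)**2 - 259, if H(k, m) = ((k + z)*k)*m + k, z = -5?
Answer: -243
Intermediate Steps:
H(k, m) = k + k*m*(-5 + k) (H(k, m) = ((k - 5)*k)*m + k = ((-5 + k)*k)*m + k = (k*(-5 + k))*m + k = k*m*(-5 + k) + k = k + k*m*(-5 + k))
(H(5, 3) - 1)**2 - 259 = (5*(1 - 5*3 + 5*3) - 1)**2 - 259 = (5*(1 - 15 + 15) - 1)**2 - 259 = (5*1 - 1)**2 - 259 = (5 - 1)**2 - 259 = 4**2 - 259 = 16 - 259 = -243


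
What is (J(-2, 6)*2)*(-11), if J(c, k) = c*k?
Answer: 264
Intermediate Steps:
(J(-2, 6)*2)*(-11) = (-2*6*2)*(-11) = -12*2*(-11) = -24*(-11) = 264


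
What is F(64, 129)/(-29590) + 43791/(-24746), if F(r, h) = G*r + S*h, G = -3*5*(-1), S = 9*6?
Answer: -745956243/366117070 ≈ -2.0375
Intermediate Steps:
S = 54
G = 15 (G = -15*(-1) = 15)
F(r, h) = 15*r + 54*h
F(64, 129)/(-29590) + 43791/(-24746) = (15*64 + 54*129)/(-29590) + 43791/(-24746) = (960 + 6966)*(-1/29590) + 43791*(-1/24746) = 7926*(-1/29590) - 43791/24746 = -3963/14795 - 43791/24746 = -745956243/366117070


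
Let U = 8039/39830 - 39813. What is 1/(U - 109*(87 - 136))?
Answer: -39830/1373011721 ≈ -2.9009e-5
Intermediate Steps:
U = -1585743751/39830 (U = 8039*(1/39830) - 39813 = 8039/39830 - 39813 = -1585743751/39830 ≈ -39813.)
1/(U - 109*(87 - 136)) = 1/(-1585743751/39830 - 109*(87 - 136)) = 1/(-1585743751/39830 - 109*(-49)) = 1/(-1585743751/39830 + 5341) = 1/(-1373011721/39830) = -39830/1373011721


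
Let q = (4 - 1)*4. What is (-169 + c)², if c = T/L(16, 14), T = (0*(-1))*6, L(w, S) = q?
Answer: 28561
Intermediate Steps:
q = 12 (q = 3*4 = 12)
L(w, S) = 12
T = 0 (T = 0*6 = 0)
c = 0 (c = 0/12 = 0*(1/12) = 0)
(-169 + c)² = (-169 + 0)² = (-169)² = 28561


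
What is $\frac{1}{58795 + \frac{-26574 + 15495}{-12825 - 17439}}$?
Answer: $\frac{10088}{593127653} \approx 1.7008 \cdot 10^{-5}$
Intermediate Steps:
$\frac{1}{58795 + \frac{-26574 + 15495}{-12825 - 17439}} = \frac{1}{58795 - \frac{11079}{-30264}} = \frac{1}{58795 - - \frac{3693}{10088}} = \frac{1}{58795 + \frac{3693}{10088}} = \frac{1}{\frac{593127653}{10088}} = \frac{10088}{593127653}$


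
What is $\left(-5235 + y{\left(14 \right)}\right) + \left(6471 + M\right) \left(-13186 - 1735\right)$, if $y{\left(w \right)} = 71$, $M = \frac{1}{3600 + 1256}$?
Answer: $- \frac{468890300401}{4856} \approx -9.6559 \cdot 10^{7}$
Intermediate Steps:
$M = \frac{1}{4856} \approx 0.00020593$
$\left(-5235 + y{\left(14 \right)}\right) + \left(6471 + M\right) \left(-13186 - 1735\right) = \left(-5235 + 71\right) + \left(6471 + \frac{1}{4856}\right) \left(-13186 - 1735\right) = -5164 + \frac{31423177}{4856} \left(-14921\right) = -5164 - \frac{468865224017}{4856} = - \frac{468890300401}{4856}$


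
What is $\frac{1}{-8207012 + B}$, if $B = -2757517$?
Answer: $- \frac{1}{10964529} \approx -9.1203 \cdot 10^{-8}$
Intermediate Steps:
$\frac{1}{-8207012 + B} = \frac{1}{-8207012 - 2757517} = \frac{1}{-10964529} = - \frac{1}{10964529}$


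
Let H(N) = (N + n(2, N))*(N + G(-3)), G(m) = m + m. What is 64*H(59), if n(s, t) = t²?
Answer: 12007680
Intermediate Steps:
G(m) = 2*m
H(N) = (-6 + N)*(N + N²) (H(N) = (N + N²)*(N + 2*(-3)) = (N + N²)*(N - 6) = (N + N²)*(-6 + N) = (-6 + N)*(N + N²))
64*H(59) = 64*(59*(-6 + 59² - 5*59)) = 64*(59*(-6 + 3481 - 295)) = 64*(59*3180) = 64*187620 = 12007680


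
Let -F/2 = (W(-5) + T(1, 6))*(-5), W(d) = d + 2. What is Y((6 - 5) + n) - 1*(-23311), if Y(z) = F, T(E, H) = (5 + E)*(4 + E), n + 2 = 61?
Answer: 23581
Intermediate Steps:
W(d) = 2 + d
n = 59 (n = -2 + 61 = 59)
T(E, H) = (4 + E)*(5 + E)
F = 270 (F = -2*((2 - 5) + (20 + 1² + 9*1))*(-5) = -2*(-3 + (20 + 1 + 9))*(-5) = -2*(-3 + 30)*(-5) = -54*(-5) = -2*(-135) = 270)
Y(z) = 270
Y((6 - 5) + n) - 1*(-23311) = 270 - 1*(-23311) = 270 + 23311 = 23581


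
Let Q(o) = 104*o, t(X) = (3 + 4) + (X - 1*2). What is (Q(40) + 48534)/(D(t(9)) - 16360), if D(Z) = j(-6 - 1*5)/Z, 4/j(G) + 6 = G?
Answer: -3135293/973421 ≈ -3.2209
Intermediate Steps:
t(X) = 5 + X (t(X) = 7 + (X - 2) = 7 + (-2 + X) = 5 + X)
j(G) = 4/(-6 + G)
D(Z) = -4/(17*Z) (D(Z) = (4/(-6 + (-6 - 1*5)))/Z = (4/(-6 + (-6 - 5)))/Z = (4/(-6 - 11))/Z = (4/(-17))/Z = (4*(-1/17))/Z = -4/(17*Z))
(Q(40) + 48534)/(D(t(9)) - 16360) = (104*40 + 48534)/(-4/(17*(5 + 9)) - 16360) = (4160 + 48534)/(-4/17/14 - 16360) = 52694/(-4/17*1/14 - 16360) = 52694/(-2/119 - 16360) = 52694/(-1946842/119) = 52694*(-119/1946842) = -3135293/973421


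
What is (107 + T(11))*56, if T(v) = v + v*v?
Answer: 13384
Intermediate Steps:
T(v) = v + v²
(107 + T(11))*56 = (107 + 11*(1 + 11))*56 = (107 + 11*12)*56 = (107 + 132)*56 = 239*56 = 13384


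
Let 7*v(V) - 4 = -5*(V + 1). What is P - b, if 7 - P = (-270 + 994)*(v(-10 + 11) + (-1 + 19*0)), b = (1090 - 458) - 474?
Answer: 8355/7 ≈ 1193.6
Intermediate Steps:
v(V) = -1/7 - 5*V/7 (v(V) = 4/7 + (-5*(V + 1))/7 = 4/7 + (-5*(1 + V))/7 = 4/7 + (-5 - 5*V)/7 = 4/7 + (-5/7 - 5*V/7) = -1/7 - 5*V/7)
b = 158 (b = 632 - 474 = 158)
P = 9461/7 (P = 7 - (-270 + 994)*((-1/7 - 5*(-10 + 11)/7) + (-1 + 19*0)) = 7 - 724*((-1/7 - 5/7*1) + (-1 + 0)) = 7 - 724*((-1/7 - 5/7) - 1) = 7 - 724*(-6/7 - 1) = 7 - 724*(-13)/7 = 7 - 1*(-9412/7) = 7 + 9412/7 = 9461/7 ≈ 1351.6)
P - b = 9461/7 - 1*158 = 9461/7 - 158 = 8355/7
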